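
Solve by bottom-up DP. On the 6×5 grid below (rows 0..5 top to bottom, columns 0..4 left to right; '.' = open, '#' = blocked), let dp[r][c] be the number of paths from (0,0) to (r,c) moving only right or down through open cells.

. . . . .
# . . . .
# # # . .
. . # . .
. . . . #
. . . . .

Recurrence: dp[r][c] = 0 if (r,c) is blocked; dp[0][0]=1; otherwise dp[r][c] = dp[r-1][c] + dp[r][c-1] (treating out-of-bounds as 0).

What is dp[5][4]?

3

r\c   0   1   2   3   4
  0   1   1   1   1   1
  1   0   1   2   3   4
  2   0   0   0   3   7
  3   0   0   0   3  10
  4   0   0   0   3   0
  5   0   0   0   3   3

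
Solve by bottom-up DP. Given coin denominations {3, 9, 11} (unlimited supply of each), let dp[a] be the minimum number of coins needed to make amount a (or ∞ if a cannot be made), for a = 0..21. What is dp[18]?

2

 a  0  1  2  3  4  5  6  7  8  9 10 11 12 13 14 15 16 17 18 19 20 21
dp  0  -  -  1  -  -  2  -  -  1  -  1  2  -  2  3  -  3  2  -  2  3
(- denotes ∞ / unreachable)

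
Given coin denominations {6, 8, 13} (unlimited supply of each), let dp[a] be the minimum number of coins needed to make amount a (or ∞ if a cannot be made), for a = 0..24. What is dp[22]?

3

 a  0  1  2  3  4  5  6  7  8  9 10 11 12 13 14 15 16 17 18 19 20 21 22 23 24
dp  0  -  -  -  -  -  1  -  1  -  -  -  2  1  2  -  2  -  3  2  3  2  3  -  3
(- denotes ∞ / unreachable)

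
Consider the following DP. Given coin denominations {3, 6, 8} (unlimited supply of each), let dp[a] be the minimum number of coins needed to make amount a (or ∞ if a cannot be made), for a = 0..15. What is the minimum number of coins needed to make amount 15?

 a  0  1  2  3  4  5  6  7  8  9 10 11 12 13 14 15
dp  0  -  -  1  -  -  1  -  1  2  -  2  2  -  2  3
(- denotes ∞ / unreachable)

3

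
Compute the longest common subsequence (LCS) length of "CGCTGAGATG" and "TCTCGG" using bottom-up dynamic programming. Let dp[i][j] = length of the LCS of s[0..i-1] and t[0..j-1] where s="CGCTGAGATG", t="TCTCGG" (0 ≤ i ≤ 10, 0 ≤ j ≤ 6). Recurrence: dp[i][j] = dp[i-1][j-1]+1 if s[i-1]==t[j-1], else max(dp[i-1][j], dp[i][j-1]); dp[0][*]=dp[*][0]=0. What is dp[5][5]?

3

   ''  T  C  T  C  G  G
''  0  0  0  0  0  0  0
 C  0  0  1  1  1  1  1
 G  0  0  1  1  1  2  2
 C  0  0  1  1  2  2  2
 T  0  1  1  2  2  2  2
 G  0  1  1  2  2  3  3
 A  0  1  1  2  2  3  3
 G  0  1  1  2  2  3  4
 A  0  1  1  2  2  3  4
 T  0  1  1  2  2  3  4
 G  0  1  1  2  2  3  4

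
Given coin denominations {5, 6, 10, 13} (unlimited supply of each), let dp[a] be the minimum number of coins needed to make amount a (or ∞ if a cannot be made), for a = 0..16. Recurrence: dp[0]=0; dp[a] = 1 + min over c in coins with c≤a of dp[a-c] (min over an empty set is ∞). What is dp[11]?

2

 a  0  1  2  3  4  5  6  7  8  9 10 11 12 13 14 15 16
dp  0  -  -  -  -  1  1  -  -  -  1  2  2  1  -  2  2
(- denotes ∞ / unreachable)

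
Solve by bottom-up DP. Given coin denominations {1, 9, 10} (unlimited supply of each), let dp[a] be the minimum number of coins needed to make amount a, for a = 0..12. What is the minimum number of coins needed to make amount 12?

 a  0  1  2  3  4  5  6  7  8  9 10 11 12
dp  0  1  2  3  4  5  6  7  8  1  1  2  3

3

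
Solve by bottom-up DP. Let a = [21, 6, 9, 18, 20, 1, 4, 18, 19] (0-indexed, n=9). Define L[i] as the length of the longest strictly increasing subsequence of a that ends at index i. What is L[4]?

   i    0    1    2    3    4    5    6    7    8
a[i]   21    6    9   18   20    1    4   18   19
L[i]    1    1    2    3    4    1    2    3    4

4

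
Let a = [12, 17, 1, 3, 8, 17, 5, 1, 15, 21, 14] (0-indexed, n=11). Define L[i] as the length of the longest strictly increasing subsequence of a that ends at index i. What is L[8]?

4

   i    0    1    2    3    4    5    6    7    8    9   10
a[i]   12   17    1    3    8   17    5    1   15   21   14
L[i]    1    2    1    2    3    4    3    1    4    5    4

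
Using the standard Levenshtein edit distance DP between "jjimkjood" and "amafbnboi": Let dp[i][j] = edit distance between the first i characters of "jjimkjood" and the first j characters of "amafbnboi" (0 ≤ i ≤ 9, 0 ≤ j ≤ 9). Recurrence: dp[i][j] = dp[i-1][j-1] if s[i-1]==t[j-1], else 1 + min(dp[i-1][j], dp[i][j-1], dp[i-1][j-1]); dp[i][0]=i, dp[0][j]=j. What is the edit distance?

   ''  a  m  a  f  b  n  b  o  i
''  0  1  2  3  4  5  6  7  8  9
 j  1  1  2  3  4  5  6  7  8  9
 j  2  2  2  3  4  5  6  7  8  9
 i  3  3  3  3  4  5  6  7  8  8
 m  4  4  3  4  4  5  6  7  8  9
 k  5  5  4  4  5  5  6  7  8  9
 j  6  6  5  5  5  6  6  7  8  9
 o  7  7  6  6  6  6  7  7  7  8
 o  8  8  7  7  7  7  7  8  7  8
 d  9  9  8  8  8  8  8  8  8  8

8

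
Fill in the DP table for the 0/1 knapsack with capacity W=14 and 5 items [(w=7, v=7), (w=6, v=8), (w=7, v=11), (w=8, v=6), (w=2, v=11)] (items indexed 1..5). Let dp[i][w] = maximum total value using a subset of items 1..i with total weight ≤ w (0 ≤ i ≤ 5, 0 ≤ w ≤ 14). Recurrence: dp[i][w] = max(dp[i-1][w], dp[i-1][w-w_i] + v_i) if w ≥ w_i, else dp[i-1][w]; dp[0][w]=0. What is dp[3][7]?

11

i\w   0   1   2   3   4   5   6   7   8   9  10  11  12  13  14
  0   0   0   0   0   0   0   0   0   0   0   0   0   0   0   0
  1   0   0   0   0   0   0   0   7   7   7   7   7   7   7   7
  2   0   0   0   0   0   0   8   8   8   8   8   8   8  15  15
  3   0   0   0   0   0   0   8  11  11  11  11  11  11  19  19
  4   0   0   0   0   0   0   8  11  11  11  11  11  11  19  19
  5   0   0  11  11  11  11  11  11  19  22  22  22  22  22  22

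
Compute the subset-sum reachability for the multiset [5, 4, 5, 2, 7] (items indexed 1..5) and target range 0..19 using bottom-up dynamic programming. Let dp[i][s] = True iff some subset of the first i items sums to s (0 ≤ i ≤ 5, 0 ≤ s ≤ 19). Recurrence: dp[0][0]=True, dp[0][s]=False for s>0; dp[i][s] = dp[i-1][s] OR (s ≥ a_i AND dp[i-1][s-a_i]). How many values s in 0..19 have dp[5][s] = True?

16

i\s   0   1   2   3   4   5   6   7   8   9  10  11  12  13  14  15  16  17  18  19
  0   T   F   F   F   F   F   F   F   F   F   F   F   F   F   F   F   F   F   F   F
  1   T   F   F   F   F   T   F   F   F   F   F   F   F   F   F   F   F   F   F   F
  2   T   F   F   F   T   T   F   F   F   T   F   F   F   F   F   F   F   F   F   F
  3   T   F   F   F   T   T   F   F   F   T   T   F   F   F   T   F   F   F   F   F
  4   T   F   T   F   T   T   T   T   F   T   T   T   T   F   T   F   T   F   F   F
  5   T   F   T   F   T   T   T   T   F   T   T   T   T   T   T   F   T   T   T   T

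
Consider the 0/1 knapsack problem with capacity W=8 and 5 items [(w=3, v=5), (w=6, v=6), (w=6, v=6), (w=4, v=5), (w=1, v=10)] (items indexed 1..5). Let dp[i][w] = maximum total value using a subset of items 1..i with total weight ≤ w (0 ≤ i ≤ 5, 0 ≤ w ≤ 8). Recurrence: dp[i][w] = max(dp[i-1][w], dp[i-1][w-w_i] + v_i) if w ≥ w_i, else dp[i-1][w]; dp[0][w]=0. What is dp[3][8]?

i\w   0   1   2   3   4   5   6   7   8
  0   0   0   0   0   0   0   0   0   0
  1   0   0   0   5   5   5   5   5   5
  2   0   0   0   5   5   5   6   6   6
  3   0   0   0   5   5   5   6   6   6
  4   0   0   0   5   5   5   6  10  10
  5   0  10  10  10  15  15  15  16  20

6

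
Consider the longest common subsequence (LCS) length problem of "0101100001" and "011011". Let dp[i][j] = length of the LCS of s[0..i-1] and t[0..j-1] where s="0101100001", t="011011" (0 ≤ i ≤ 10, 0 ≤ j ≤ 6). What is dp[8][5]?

4

   ''  0  1  1  0  1  1
''  0  0  0  0  0  0  0
 0  0  1  1  1  1  1  1
 1  0  1  2  2  2  2  2
 0  0  1  2  2  3  3  3
 1  0  1  2  3  3  4  4
 1  0  1  2  3  3  4  5
 0  0  1  2  3  4  4  5
 0  0  1  2  3  4  4  5
 0  0  1  2  3  4  4  5
 0  0  1  2  3  4  4  5
 1  0  1  2  3  4  5  5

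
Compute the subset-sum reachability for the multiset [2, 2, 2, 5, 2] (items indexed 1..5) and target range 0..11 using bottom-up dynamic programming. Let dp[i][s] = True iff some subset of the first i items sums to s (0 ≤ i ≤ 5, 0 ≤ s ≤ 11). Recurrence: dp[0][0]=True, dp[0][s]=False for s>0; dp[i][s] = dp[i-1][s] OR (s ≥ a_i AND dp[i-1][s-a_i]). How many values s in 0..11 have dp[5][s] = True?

i\s   0   1   2   3   4   5   6   7   8   9  10  11
  0   T   F   F   F   F   F   F   F   F   F   F   F
  1   T   F   T   F   F   F   F   F   F   F   F   F
  2   T   F   T   F   T   F   F   F   F   F   F   F
  3   T   F   T   F   T   F   T   F   F   F   F   F
  4   T   F   T   F   T   T   T   T   F   T   F   T
  5   T   F   T   F   T   T   T   T   T   T   F   T

9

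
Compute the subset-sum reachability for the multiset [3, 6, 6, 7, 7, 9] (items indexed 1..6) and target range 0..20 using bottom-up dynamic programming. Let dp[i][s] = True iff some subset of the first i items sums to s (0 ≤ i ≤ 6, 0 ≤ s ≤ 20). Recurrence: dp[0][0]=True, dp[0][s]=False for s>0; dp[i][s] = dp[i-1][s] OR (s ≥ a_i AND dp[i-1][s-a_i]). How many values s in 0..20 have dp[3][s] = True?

6

i\s   0   1   2   3   4   5   6   7   8   9  10  11  12  13  14  15  16  17  18  19  20
  0   T   F   F   F   F   F   F   F   F   F   F   F   F   F   F   F   F   F   F   F   F
  1   T   F   F   T   F   F   F   F   F   F   F   F   F   F   F   F   F   F   F   F   F
  2   T   F   F   T   F   F   T   F   F   T   F   F   F   F   F   F   F   F   F   F   F
  3   T   F   F   T   F   F   T   F   F   T   F   F   T   F   F   T   F   F   F   F   F
  4   T   F   F   T   F   F   T   T   F   T   T   F   T   T   F   T   T   F   F   T   F
  5   T   F   F   T   F   F   T   T   F   T   T   F   T   T   T   T   T   T   F   T   T
  6   T   F   F   T   F   F   T   T   F   T   T   F   T   T   T   T   T   T   T   T   T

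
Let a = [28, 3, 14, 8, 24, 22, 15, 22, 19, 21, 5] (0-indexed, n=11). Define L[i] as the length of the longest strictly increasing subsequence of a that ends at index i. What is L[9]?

5

   i    0    1    2    3    4    5    6    7    8    9   10
a[i]   28    3   14    8   24   22   15   22   19   21    5
L[i]    1    1    2    2    3    3    3    4    4    5    2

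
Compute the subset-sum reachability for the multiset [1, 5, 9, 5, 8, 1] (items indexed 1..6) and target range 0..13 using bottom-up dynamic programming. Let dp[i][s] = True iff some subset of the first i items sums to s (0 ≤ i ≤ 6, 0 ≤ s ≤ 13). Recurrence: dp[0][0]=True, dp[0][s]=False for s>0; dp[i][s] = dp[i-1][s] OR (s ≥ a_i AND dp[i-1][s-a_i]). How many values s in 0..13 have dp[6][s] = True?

12

i\s   0   1   2   3   4   5   6   7   8   9  10  11  12  13
  0   T   F   F   F   F   F   F   F   F   F   F   F   F   F
  1   T   T   F   F   F   F   F   F   F   F   F   F   F   F
  2   T   T   F   F   F   T   T   F   F   F   F   F   F   F
  3   T   T   F   F   F   T   T   F   F   T   T   F   F   F
  4   T   T   F   F   F   T   T   F   F   T   T   T   F   F
  5   T   T   F   F   F   T   T   F   T   T   T   T   F   T
  6   T   T   T   F   F   T   T   T   T   T   T   T   T   T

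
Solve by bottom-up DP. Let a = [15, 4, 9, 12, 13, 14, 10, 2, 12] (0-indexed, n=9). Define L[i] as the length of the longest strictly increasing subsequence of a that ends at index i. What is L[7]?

   i    0    1    2    3    4    5    6    7    8
a[i]   15    4    9   12   13   14   10    2   12
L[i]    1    1    2    3    4    5    3    1    4

1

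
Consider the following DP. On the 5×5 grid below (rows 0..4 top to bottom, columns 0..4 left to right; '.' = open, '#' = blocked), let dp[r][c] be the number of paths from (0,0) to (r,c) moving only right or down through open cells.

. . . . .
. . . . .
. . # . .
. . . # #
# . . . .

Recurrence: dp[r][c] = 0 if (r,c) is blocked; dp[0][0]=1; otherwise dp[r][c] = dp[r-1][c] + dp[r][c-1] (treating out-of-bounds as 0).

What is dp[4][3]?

8

r\c   0   1   2   3   4
  0   1   1   1   1   1
  1   1   2   3   4   5
  2   1   3   0   4   9
  3   1   4   4   0   0
  4   0   4   8   8   8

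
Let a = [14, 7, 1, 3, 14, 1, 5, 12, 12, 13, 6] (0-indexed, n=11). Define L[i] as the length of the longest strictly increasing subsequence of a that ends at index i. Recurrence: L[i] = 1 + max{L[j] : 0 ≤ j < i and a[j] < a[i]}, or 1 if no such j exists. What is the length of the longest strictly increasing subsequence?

5

   i    0    1    2    3    4    5    6    7    8    9   10
a[i]   14    7    1    3   14    1    5   12   12   13    6
L[i]    1    1    1    2    3    1    3    4    4    5    4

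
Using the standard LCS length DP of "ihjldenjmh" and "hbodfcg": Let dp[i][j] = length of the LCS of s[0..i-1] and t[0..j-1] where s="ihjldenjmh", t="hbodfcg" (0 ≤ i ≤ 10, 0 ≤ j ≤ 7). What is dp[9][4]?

   ''  h  b  o  d  f  c  g
''  0  0  0  0  0  0  0  0
 i  0  0  0  0  0  0  0  0
 h  0  1  1  1  1  1  1  1
 j  0  1  1  1  1  1  1  1
 l  0  1  1  1  1  1  1  1
 d  0  1  1  1  2  2  2  2
 e  0  1  1  1  2  2  2  2
 n  0  1  1  1  2  2  2  2
 j  0  1  1  1  2  2  2  2
 m  0  1  1  1  2  2  2  2
 h  0  1  1  1  2  2  2  2

2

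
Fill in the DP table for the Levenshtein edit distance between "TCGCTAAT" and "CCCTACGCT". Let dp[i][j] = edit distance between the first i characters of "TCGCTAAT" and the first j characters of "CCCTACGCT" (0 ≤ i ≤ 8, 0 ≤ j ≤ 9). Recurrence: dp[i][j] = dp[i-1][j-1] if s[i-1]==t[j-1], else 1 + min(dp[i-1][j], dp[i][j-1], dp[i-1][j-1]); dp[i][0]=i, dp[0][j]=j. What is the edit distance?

5

   ''  C  C  C  T  A  C  G  C  T
''  0  1  2  3  4  5  6  7  8  9
 T  1  1  2  3  3  4  5  6  7  8
 C  2  1  1  2  3  4  4  5  6  7
 G  3  2  2  2  3  4  5  4  5  6
 C  4  3  2  2  3  4  4  5  4  5
 T  5  4  3  3  2  3  4  5  5  4
 A  6  5  4  4  3  2  3  4  5  5
 A  7  6  5  5  4  3  3  4  5  6
 T  8  7  6  6  5  4  4  4  5  5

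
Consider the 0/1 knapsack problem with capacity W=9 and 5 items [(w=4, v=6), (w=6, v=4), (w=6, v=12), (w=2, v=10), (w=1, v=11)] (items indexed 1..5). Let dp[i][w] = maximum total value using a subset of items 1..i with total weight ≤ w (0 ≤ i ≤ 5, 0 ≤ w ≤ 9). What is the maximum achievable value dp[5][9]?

i\w   0   1   2   3   4   5   6   7   8   9
  0   0   0   0   0   0   0   0   0   0   0
  1   0   0   0   0   6   6   6   6   6   6
  2   0   0   0   0   6   6   6   6   6   6
  3   0   0   0   0   6   6  12  12  12  12
  4   0   0  10  10  10  10  16  16  22  22
  5   0  11  11  21  21  21  21  27  27  33

33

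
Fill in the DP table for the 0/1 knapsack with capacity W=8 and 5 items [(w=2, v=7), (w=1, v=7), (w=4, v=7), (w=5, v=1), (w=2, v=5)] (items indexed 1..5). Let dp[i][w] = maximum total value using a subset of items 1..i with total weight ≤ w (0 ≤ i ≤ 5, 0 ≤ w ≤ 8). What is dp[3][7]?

i\w   0   1   2   3   4   5   6   7   8
  0   0   0   0   0   0   0   0   0   0
  1   0   0   7   7   7   7   7   7   7
  2   0   7   7  14  14  14  14  14  14
  3   0   7   7  14  14  14  14  21  21
  4   0   7   7  14  14  14  14  21  21
  5   0   7   7  14  14  19  19  21  21

21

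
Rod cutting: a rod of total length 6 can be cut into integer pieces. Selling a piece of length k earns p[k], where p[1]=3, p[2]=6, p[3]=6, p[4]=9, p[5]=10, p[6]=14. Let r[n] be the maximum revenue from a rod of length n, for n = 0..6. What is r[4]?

   n    0    1    2    3    4    5    6
r[n]    0    3    6    9   12   15   18

12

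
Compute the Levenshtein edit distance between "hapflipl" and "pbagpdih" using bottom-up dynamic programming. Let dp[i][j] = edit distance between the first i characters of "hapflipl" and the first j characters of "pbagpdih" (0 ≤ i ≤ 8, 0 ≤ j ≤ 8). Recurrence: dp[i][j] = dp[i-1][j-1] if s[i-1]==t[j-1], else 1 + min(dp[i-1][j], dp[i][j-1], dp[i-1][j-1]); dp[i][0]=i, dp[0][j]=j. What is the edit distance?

7

   ''  p  b  a  g  p  d  i  h
''  0  1  2  3  4  5  6  7  8
 h  1  1  2  3  4  5  6  7  7
 a  2  2  2  2  3  4  5  6  7
 p  3  2  3  3  3  3  4  5  6
 f  4  3  3  4  4  4  4  5  6
 l  5  4  4  4  5  5  5  5  6
 i  6  5  5  5  5  6  6  5  6
 p  7  6  6  6  6  5  6  6  6
 l  8  7  7  7  7  6  6  7  7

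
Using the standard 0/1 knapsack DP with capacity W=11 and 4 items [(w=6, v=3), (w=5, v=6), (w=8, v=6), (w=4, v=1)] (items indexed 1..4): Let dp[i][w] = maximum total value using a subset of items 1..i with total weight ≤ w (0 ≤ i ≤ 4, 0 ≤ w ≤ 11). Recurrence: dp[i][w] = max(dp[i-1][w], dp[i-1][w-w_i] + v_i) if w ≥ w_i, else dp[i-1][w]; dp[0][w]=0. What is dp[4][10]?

i\w   0   1   2   3   4   5   6   7   8   9  10  11
  0   0   0   0   0   0   0   0   0   0   0   0   0
  1   0   0   0   0   0   0   3   3   3   3   3   3
  2   0   0   0   0   0   6   6   6   6   6   6   9
  3   0   0   0   0   0   6   6   6   6   6   6   9
  4   0   0   0   0   1   6   6   6   6   7   7   9

7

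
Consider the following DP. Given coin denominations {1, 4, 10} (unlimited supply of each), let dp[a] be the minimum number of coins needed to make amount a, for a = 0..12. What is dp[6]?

 a  0  1  2  3  4  5  6  7  8  9 10 11 12
dp  0  1  2  3  1  2  3  4  2  3  1  2  3

3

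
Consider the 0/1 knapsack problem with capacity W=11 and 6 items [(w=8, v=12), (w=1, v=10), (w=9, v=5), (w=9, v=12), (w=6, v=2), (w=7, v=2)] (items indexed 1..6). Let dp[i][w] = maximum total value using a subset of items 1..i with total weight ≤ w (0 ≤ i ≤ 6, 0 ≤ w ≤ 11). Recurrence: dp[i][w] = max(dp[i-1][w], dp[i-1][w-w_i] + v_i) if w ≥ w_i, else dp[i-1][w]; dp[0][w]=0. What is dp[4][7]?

i\w   0   1   2   3   4   5   6   7   8   9  10  11
  0   0   0   0   0   0   0   0   0   0   0   0   0
  1   0   0   0   0   0   0   0   0  12  12  12  12
  2   0  10  10  10  10  10  10  10  12  22  22  22
  3   0  10  10  10  10  10  10  10  12  22  22  22
  4   0  10  10  10  10  10  10  10  12  22  22  22
  5   0  10  10  10  10  10  10  12  12  22  22  22
  6   0  10  10  10  10  10  10  12  12  22  22  22

10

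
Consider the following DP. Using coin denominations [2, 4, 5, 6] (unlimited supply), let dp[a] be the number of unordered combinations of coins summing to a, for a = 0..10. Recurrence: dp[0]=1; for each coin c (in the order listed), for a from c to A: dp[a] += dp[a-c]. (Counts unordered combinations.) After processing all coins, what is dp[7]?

after  coin     0     1     2     3     4     5     6     7     8     9    10
          2     1     0     1     0     1     0     1     0     1     0     1
          4     1     0     1     0     2     0     2     0     3     0     3
          5     1     0     1     0     2     1     2     1     3     2     4
          6     1     0     1     0     2     1     3     1     4     2     6

1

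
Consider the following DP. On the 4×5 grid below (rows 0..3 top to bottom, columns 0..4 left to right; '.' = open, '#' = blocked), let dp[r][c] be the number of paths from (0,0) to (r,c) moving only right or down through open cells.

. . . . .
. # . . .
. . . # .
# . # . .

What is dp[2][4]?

3

r\c   0   1   2   3   4
  0   1   1   1   1   1
  1   1   0   1   2   3
  2   1   1   2   0   3
  3   0   1   0   0   3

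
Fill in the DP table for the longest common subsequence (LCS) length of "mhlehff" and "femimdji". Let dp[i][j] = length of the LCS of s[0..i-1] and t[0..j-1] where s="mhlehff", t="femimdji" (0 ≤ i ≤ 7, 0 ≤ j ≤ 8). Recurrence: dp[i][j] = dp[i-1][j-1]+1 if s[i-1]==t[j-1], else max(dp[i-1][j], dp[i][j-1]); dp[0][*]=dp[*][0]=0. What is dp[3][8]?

   ''  f  e  m  i  m  d  j  i
''  0  0  0  0  0  0  0  0  0
 m  0  0  0  1  1  1  1  1  1
 h  0  0  0  1  1  1  1  1  1
 l  0  0  0  1  1  1  1  1  1
 e  0  0  1  1  1  1  1  1  1
 h  0  0  1  1  1  1  1  1  1
 f  0  1  1  1  1  1  1  1  1
 f  0  1  1  1  1  1  1  1  1

1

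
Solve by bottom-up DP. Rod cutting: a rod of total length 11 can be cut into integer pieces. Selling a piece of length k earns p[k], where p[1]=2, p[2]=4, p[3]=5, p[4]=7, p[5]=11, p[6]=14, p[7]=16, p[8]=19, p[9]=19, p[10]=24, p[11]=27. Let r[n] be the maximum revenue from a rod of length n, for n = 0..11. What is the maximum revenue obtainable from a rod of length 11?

27

   n    0    1    2    3    4    5    6    7    8    9   10   11
r[n]    0    2    4    6    8   11   14   16   19   21   24   27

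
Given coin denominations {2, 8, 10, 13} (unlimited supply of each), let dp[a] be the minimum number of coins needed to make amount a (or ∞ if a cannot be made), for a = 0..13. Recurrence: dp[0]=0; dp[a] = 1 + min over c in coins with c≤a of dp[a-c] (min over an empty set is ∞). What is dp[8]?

1

 a  0  1  2  3  4  5  6  7  8  9 10 11 12 13
dp  0  -  1  -  2  -  3  -  1  -  1  -  2  1
(- denotes ∞ / unreachable)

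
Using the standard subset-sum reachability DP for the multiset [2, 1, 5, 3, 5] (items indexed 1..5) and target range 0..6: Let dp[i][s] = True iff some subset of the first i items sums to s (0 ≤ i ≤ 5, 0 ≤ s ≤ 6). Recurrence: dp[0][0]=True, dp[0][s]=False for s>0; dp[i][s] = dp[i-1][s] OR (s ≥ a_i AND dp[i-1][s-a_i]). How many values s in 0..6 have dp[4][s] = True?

i\s   0   1   2   3   4   5   6
  0   T   F   F   F   F   F   F
  1   T   F   T   F   F   F   F
  2   T   T   T   T   F   F   F
  3   T   T   T   T   F   T   T
  4   T   T   T   T   T   T   T
  5   T   T   T   T   T   T   T

7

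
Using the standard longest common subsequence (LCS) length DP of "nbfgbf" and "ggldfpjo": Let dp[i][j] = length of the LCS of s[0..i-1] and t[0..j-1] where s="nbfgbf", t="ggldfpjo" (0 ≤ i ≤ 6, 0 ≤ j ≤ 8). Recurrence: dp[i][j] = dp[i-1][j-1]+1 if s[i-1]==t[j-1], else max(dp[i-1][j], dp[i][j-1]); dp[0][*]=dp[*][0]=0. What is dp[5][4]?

1

   ''  g  g  l  d  f  p  j  o
''  0  0  0  0  0  0  0  0  0
 n  0  0  0  0  0  0  0  0  0
 b  0  0  0  0  0  0  0  0  0
 f  0  0  0  0  0  1  1  1  1
 g  0  1  1  1  1  1  1  1  1
 b  0  1  1  1  1  1  1  1  1
 f  0  1  1  1  1  2  2  2  2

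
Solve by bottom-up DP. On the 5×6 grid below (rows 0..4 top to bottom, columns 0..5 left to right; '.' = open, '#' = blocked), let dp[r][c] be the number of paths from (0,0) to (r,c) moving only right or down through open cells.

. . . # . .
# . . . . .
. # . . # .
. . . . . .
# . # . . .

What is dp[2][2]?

r\c   0   1   2   3   4   5
  0   1   1   1   0   0   0
  1   0   1   2   2   2   2
  2   0   0   2   4   0   2
  3   0   0   2   6   6   8
  4   0   0   0   6  12  20

2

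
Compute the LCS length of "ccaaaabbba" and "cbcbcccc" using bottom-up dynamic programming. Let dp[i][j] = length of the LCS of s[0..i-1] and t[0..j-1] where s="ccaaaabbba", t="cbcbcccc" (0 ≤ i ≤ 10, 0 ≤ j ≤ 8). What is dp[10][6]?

3

   ''  c  b  c  b  c  c  c  c
''  0  0  0  0  0  0  0  0  0
 c  0  1  1  1  1  1  1  1  1
 c  0  1  1  2  2  2  2  2  2
 a  0  1  1  2  2  2  2  2  2
 a  0  1  1  2  2  2  2  2  2
 a  0  1  1  2  2  2  2  2  2
 a  0  1  1  2  2  2  2  2  2
 b  0  1  2  2  3  3  3  3  3
 b  0  1  2  2  3  3  3  3  3
 b  0  1  2  2  3  3  3  3  3
 a  0  1  2  2  3  3  3  3  3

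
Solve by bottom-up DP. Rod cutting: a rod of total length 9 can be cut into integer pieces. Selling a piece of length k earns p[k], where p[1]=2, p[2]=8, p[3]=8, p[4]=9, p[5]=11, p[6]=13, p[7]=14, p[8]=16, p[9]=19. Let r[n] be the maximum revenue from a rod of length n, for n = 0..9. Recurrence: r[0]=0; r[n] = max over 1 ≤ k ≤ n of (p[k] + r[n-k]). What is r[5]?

18

   n    0    1    2    3    4    5    6    7    8    9
r[n]    0    2    8   10   16   18   24   26   32   34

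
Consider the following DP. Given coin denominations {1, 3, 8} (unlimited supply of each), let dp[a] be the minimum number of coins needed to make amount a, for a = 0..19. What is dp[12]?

 a  0  1  2  3  4  5  6  7  8  9 10 11 12 13 14 15 16 17 18 19
dp  0  1  2  1  2  3  2  3  1  2  3  2  3  4  3  4  2  3  4  3

3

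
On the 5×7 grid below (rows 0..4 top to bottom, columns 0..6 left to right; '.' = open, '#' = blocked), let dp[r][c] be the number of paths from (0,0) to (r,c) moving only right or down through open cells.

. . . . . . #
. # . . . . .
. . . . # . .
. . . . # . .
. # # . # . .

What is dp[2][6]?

8

r\c   0   1   2   3   4   5   6
  0   1   1   1   1   1   1   0
  1   1   0   1   2   3   4   4
  2   1   1   2   4   0   4   8
  3   1   2   4   8   0   4  12
  4   1   0   0   8   0   4  16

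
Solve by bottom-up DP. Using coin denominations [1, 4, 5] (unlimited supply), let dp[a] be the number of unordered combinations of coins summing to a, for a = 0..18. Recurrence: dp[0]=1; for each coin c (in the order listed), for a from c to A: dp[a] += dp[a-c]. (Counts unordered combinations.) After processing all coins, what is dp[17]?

after  coin     0     1     2     3     4     5     6     7     8     9    10    11    12    13    14    15    16    17    18
          1     1     1     1     1     1     1     1     1     1     1     1     1     1     1     1     1     1     1     1
          4     1     1     1     1     2     2     2     2     3     3     3     3     4     4     4     4     5     5     5
          5     1     1     1     1     2     3     3     3     4     5     6     6     7     8     9    10    11    12    13

12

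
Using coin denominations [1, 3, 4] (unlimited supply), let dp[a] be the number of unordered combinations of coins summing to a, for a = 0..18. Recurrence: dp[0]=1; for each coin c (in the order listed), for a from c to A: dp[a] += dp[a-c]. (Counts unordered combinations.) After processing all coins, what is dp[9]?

7

after  coin     0     1     2     3     4     5     6     7     8     9    10    11    12    13    14    15    16    17    18
          1     1     1     1     1     1     1     1     1     1     1     1     1     1     1     1     1     1     1     1
          3     1     1     1     2     2     2     3     3     3     4     4     4     5     5     5     6     6     6     7
          4     1     1     1     2     3     3     4     5     6     7     8     9    11    12    13    15    17    18    20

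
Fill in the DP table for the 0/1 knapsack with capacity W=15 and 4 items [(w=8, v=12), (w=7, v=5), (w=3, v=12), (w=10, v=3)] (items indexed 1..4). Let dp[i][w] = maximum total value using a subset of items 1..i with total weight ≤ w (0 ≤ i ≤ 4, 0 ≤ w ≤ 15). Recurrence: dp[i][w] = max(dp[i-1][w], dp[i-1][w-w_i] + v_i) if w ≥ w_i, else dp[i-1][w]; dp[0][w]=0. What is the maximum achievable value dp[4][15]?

24

i\w   0   1   2   3   4   5   6   7   8   9  10  11  12  13  14  15
  0   0   0   0   0   0   0   0   0   0   0   0   0   0   0   0   0
  1   0   0   0   0   0   0   0   0  12  12  12  12  12  12  12  12
  2   0   0   0   0   0   0   0   5  12  12  12  12  12  12  12  17
  3   0   0   0  12  12  12  12  12  12  12  17  24  24  24  24  24
  4   0   0   0  12  12  12  12  12  12  12  17  24  24  24  24  24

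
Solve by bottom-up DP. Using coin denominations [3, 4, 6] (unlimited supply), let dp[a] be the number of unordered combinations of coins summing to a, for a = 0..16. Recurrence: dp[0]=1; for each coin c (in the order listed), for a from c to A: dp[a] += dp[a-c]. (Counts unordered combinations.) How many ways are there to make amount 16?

after  coin     0     1     2     3     4     5     6     7     8     9    10    11    12    13    14    15    16
          3     1     0     0     1     0     0     1     0     0     1     0     0     1     0     0     1     0
          4     1     0     0     1     1     0     1     1     1     1     1     1     2     1     1     2     2
          6     1     0     0     1     1     0     2     1     1     2     2     1     4     2     2     4     4

4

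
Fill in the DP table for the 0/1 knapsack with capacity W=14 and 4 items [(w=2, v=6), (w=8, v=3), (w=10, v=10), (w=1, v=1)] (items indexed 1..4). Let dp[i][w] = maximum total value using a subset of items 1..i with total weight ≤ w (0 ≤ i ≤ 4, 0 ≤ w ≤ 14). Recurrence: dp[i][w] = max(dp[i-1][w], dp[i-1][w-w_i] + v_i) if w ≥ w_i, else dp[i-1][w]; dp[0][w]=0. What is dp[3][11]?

10

i\w   0   1   2   3   4   5   6   7   8   9  10  11  12  13  14
  0   0   0   0   0   0   0   0   0   0   0   0   0   0   0   0
  1   0   0   6   6   6   6   6   6   6   6   6   6   6   6   6
  2   0   0   6   6   6   6   6   6   6   6   9   9   9   9   9
  3   0   0   6   6   6   6   6   6   6   6  10  10  16  16  16
  4   0   1   6   7   7   7   7   7   7   7  10  11  16  17  17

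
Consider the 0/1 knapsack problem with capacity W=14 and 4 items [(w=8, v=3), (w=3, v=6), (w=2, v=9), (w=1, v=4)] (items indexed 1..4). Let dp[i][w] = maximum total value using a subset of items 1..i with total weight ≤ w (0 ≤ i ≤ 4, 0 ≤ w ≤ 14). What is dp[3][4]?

9

i\w   0   1   2   3   4   5   6   7   8   9  10  11  12  13  14
  0   0   0   0   0   0   0   0   0   0   0   0   0   0   0   0
  1   0   0   0   0   0   0   0   0   3   3   3   3   3   3   3
  2   0   0   0   6   6   6   6   6   6   6   6   9   9   9   9
  3   0   0   9   9   9  15  15  15  15  15  15  15  15  18  18
  4   0   4   9  13  13  15  19  19  19  19  19  19  19  19  22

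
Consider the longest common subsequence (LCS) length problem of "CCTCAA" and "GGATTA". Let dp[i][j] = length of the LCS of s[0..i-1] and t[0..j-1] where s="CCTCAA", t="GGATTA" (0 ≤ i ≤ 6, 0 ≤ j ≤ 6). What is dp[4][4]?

   ''  G  G  A  T  T  A
''  0  0  0  0  0  0  0
 C  0  0  0  0  0  0  0
 C  0  0  0  0  0  0  0
 T  0  0  0  0  1  1  1
 C  0  0  0  0  1  1  1
 A  0  0  0  1  1  1  2
 A  0  0  0  1  1  1  2

1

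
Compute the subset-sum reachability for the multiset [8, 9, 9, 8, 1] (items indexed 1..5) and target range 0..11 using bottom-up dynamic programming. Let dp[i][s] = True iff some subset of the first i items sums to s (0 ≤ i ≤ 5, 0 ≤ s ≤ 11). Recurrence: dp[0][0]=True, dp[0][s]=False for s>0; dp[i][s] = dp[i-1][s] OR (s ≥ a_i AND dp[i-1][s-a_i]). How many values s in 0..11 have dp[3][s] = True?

i\s   0   1   2   3   4   5   6   7   8   9  10  11
  0   T   F   F   F   F   F   F   F   F   F   F   F
  1   T   F   F   F   F   F   F   F   T   F   F   F
  2   T   F   F   F   F   F   F   F   T   T   F   F
  3   T   F   F   F   F   F   F   F   T   T   F   F
  4   T   F   F   F   F   F   F   F   T   T   F   F
  5   T   T   F   F   F   F   F   F   T   T   T   F

3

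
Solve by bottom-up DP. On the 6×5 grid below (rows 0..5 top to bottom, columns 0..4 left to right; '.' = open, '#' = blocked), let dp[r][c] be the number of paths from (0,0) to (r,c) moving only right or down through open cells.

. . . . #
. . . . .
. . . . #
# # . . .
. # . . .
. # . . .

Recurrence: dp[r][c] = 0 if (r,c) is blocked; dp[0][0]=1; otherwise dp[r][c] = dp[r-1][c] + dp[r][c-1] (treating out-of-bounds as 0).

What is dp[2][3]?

10

r\c   0   1   2   3   4
  0   1   1   1   1   0
  1   1   2   3   4   4
  2   1   3   6  10   0
  3   0   0   6  16  16
  4   0   0   6  22  38
  5   0   0   6  28  66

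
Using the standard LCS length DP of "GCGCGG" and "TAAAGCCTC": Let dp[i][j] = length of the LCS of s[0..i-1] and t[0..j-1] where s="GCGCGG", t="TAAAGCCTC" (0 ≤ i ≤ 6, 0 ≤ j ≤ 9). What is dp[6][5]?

   ''  T  A  A  A  G  C  C  T  C
''  0  0  0  0  0  0  0  0  0  0
 G  0  0  0  0  0  1  1  1  1  1
 C  0  0  0  0  0  1  2  2  2  2
 G  0  0  0  0  0  1  2  2  2  2
 C  0  0  0  0  0  1  2  3  3  3
 G  0  0  0  0  0  1  2  3  3  3
 G  0  0  0  0  0  1  2  3  3  3

1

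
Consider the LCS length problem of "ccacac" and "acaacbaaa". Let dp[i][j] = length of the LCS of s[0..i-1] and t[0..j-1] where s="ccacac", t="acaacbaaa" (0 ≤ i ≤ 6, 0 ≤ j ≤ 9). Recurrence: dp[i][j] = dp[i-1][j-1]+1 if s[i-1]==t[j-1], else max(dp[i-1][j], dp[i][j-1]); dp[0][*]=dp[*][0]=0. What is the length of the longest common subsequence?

4

   ''  a  c  a  a  c  b  a  a  a
''  0  0  0  0  0  0  0  0  0  0
 c  0  0  1  1  1  1  1  1  1  1
 c  0  0  1  1  1  2  2  2  2  2
 a  0  1  1  2  2  2  2  3  3  3
 c  0  1  2  2  2  3  3  3  3  3
 a  0  1  2  3  3  3  3  4  4  4
 c  0  1  2  3  3  4  4  4  4  4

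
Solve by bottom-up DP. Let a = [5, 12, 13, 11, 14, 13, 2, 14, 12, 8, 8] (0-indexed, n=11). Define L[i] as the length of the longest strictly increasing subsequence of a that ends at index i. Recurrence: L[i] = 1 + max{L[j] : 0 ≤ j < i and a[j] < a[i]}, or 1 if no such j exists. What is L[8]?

   i    0    1    2    3    4    5    6    7    8    9   10
a[i]    5   12   13   11   14   13    2   14   12    8    8
L[i]    1    2    3    2    4    3    1    4    3    2    2

3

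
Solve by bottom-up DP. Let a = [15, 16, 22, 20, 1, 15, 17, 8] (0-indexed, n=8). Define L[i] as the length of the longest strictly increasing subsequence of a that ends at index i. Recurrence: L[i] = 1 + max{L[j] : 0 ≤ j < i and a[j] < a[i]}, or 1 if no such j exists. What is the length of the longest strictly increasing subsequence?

   i    0    1    2    3    4    5    6    7
a[i]   15   16   22   20    1   15   17    8
L[i]    1    2    3    3    1    2    3    2

3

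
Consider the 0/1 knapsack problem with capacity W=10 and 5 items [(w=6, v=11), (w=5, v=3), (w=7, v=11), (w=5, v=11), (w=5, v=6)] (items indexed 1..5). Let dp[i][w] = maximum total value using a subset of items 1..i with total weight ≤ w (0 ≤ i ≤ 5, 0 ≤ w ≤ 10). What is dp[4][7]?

11

i\w   0   1   2   3   4   5   6   7   8   9  10
  0   0   0   0   0   0   0   0   0   0   0   0
  1   0   0   0   0   0   0  11  11  11  11  11
  2   0   0   0   0   0   3  11  11  11  11  11
  3   0   0   0   0   0   3  11  11  11  11  11
  4   0   0   0   0   0  11  11  11  11  11  14
  5   0   0   0   0   0  11  11  11  11  11  17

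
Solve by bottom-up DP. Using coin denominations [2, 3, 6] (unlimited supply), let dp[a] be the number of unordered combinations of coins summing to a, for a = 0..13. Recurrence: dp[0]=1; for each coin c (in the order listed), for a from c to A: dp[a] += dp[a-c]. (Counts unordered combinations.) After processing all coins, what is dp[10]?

3

after  coin     0     1     2     3     4     5     6     7     8     9    10    11    12    13
          2     1     0     1     0     1     0     1     0     1     0     1     0     1     0
          3     1     0     1     1     1     1     2     1     2     2     2     2     3     2
          6     1     0     1     1     1     1     3     1     3     3     3     3     6     3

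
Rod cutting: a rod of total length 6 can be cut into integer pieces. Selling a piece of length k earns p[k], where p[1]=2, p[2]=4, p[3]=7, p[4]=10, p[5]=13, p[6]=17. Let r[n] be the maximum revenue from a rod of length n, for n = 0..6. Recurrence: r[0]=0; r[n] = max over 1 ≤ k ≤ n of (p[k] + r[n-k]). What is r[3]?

7

   n    0    1    2    3    4    5    6
r[n]    0    2    4    7   10   13   17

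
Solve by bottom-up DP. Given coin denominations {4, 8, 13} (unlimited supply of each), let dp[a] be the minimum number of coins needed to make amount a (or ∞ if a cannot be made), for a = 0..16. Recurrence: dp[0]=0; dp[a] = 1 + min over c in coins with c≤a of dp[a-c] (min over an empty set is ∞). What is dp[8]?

 a  0  1  2  3  4  5  6  7  8  9 10 11 12 13 14 15 16
dp  0  -  -  -  1  -  -  -  1  -  -  -  2  1  -  -  2
(- denotes ∞ / unreachable)

1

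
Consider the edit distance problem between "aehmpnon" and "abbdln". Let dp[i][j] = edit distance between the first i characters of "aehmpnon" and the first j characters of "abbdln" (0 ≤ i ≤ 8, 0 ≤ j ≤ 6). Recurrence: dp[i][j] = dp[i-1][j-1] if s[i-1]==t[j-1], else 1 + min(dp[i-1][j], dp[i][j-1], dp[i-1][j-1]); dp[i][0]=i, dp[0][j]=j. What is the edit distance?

6

   ''  a  b  b  d  l  n
''  0  1  2  3  4  5  6
 a  1  0  1  2  3  4  5
 e  2  1  1  2  3  4  5
 h  3  2  2  2  3  4  5
 m  4  3  3  3  3  4  5
 p  5  4  4  4  4  4  5
 n  6  5  5  5  5  5  4
 o  7  6  6  6  6  6  5
 n  8  7  7  7  7  7  6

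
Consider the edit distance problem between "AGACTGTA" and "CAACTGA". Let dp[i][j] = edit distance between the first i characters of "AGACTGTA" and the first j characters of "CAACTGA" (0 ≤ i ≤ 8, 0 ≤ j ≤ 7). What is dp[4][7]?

5

   ''  C  A  A  C  T  G  A
''  0  1  2  3  4  5  6  7
 A  1  1  1  2  3  4  5  6
 G  2  2  2  2  3  4  4  5
 A  3  3  2  2  3  4  5  4
 C  4  3  3  3  2  3  4  5
 T  5  4  4  4  3  2  3  4
 G  6  5  5  5  4  3  2  3
 T  7  6  6  6  5  4  3  3
 A  8  7  6  6  6  5  4  3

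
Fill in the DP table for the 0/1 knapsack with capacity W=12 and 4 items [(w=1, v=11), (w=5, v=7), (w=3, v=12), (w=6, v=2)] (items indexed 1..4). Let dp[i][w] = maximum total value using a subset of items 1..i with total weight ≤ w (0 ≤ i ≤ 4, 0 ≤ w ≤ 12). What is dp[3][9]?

30

i\w   0   1   2   3   4   5   6   7   8   9  10  11  12
  0   0   0   0   0   0   0   0   0   0   0   0   0   0
  1   0  11  11  11  11  11  11  11  11  11  11  11  11
  2   0  11  11  11  11  11  18  18  18  18  18  18  18
  3   0  11  11  12  23  23  23  23  23  30  30  30  30
  4   0  11  11  12  23  23  23  23  23  30  30  30  30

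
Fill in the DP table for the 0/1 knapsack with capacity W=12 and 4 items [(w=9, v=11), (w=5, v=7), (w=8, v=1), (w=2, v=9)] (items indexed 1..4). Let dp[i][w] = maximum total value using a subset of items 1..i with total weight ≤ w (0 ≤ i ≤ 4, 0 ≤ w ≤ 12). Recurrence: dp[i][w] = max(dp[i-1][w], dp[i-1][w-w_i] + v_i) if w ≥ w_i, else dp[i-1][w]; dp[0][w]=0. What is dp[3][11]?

i\w   0   1   2   3   4   5   6   7   8   9  10  11  12
  0   0   0   0   0   0   0   0   0   0   0   0   0   0
  1   0   0   0   0   0   0   0   0   0  11  11  11  11
  2   0   0   0   0   0   7   7   7   7  11  11  11  11
  3   0   0   0   0   0   7   7   7   7  11  11  11  11
  4   0   0   9   9   9   9   9  16  16  16  16  20  20

11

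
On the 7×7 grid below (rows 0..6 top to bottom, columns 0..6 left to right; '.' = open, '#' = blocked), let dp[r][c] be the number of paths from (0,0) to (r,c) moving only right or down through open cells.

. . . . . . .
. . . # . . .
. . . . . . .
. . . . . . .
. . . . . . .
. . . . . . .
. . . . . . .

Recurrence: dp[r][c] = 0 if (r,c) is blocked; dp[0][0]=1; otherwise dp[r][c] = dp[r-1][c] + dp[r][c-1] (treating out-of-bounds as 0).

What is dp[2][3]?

r\c   0   1   2   3   4   5   6
  0   1   1   1   1   1   1   1
  1   1   2   3   0   1   2   3
  2   1   3   6   6   7   9  12
  3   1   4  10  16  23  32  44
  4   1   5  15  31  54  86 130
  5   1   6  21  52 106 192 322
  6   1   7  28  80 186 378 700

6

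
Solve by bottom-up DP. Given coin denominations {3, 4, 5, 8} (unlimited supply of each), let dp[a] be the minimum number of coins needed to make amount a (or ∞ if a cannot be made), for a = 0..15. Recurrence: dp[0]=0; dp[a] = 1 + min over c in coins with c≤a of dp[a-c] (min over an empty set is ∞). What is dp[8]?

 a  0  1  2  3  4  5  6  7  8  9 10 11 12 13 14 15
dp  0  -  -  1  1  1  2  2  1  2  2  2  2  2  3  3
(- denotes ∞ / unreachable)

1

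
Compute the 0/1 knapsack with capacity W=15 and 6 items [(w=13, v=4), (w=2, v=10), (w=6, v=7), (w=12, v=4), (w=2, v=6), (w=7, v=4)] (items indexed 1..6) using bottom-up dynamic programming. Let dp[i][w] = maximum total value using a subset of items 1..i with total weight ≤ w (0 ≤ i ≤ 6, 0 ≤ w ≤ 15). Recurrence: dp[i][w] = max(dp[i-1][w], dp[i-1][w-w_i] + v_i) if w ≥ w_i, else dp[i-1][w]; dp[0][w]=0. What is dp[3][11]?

17

i\w   0   1   2   3   4   5   6   7   8   9  10  11  12  13  14  15
  0   0   0   0   0   0   0   0   0   0   0   0   0   0   0   0   0
  1   0   0   0   0   0   0   0   0   0   0   0   0   0   4   4   4
  2   0   0  10  10  10  10  10  10  10  10  10  10  10  10  10  14
  3   0   0  10  10  10  10  10  10  17  17  17  17  17  17  17  17
  4   0   0  10  10  10  10  10  10  17  17  17  17  17  17  17  17
  5   0   0  10  10  16  16  16  16  17  17  23  23  23  23  23  23
  6   0   0  10  10  16  16  16  16  17  17  23  23  23  23  23  23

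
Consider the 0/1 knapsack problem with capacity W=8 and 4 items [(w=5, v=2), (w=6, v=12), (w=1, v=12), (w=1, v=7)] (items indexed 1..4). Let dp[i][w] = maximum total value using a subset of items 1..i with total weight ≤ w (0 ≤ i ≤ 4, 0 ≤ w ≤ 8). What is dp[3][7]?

24

i\w   0   1   2   3   4   5   6   7   8
  0   0   0   0   0   0   0   0   0   0
  1   0   0   0   0   0   2   2   2   2
  2   0   0   0   0   0   2  12  12  12
  3   0  12  12  12  12  12  14  24  24
  4   0  12  19  19  19  19  19  24  31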